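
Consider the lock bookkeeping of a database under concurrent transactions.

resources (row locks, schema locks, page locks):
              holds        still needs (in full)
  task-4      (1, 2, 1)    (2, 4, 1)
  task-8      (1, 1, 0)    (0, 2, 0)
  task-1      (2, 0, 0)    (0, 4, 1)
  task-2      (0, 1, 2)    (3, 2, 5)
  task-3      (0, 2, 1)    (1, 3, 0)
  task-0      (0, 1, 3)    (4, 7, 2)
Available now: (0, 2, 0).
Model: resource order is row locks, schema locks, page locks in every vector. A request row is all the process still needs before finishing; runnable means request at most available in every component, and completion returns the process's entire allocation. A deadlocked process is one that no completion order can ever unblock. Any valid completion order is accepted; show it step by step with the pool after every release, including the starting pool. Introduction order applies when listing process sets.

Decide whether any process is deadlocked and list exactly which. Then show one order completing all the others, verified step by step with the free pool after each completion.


Nothing here is deadlocked.
Key observation: starting with task-8, each completion frees enough for the next — no one is permanently blocked.
One completion order for the rest: task-8, task-3, task-1, task-4, task-0, task-2. Step-by-step check:
  pool = (0, 2, 0)
  run task-8 (needs (0, 2, 0), free (0, 2, 0)); after release of (1, 1, 0) the pool is (1, 3, 0)
  run task-3 (needs (1, 3, 0), free (1, 3, 0)); after release of (0, 2, 1) the pool is (1, 5, 1)
  run task-1 (needs (0, 4, 1), free (1, 5, 1)); after release of (2, 0, 0) the pool is (3, 5, 1)
  run task-4 (needs (2, 4, 1), free (3, 5, 1)); after release of (1, 2, 1) the pool is (4, 7, 2)
  run task-0 (needs (4, 7, 2), free (4, 7, 2)); after release of (0, 1, 3) the pool is (4, 8, 5)
  run task-2 (needs (3, 2, 5), free (4, 8, 5)); after release of (0, 1, 2) the pool is (4, 9, 7)


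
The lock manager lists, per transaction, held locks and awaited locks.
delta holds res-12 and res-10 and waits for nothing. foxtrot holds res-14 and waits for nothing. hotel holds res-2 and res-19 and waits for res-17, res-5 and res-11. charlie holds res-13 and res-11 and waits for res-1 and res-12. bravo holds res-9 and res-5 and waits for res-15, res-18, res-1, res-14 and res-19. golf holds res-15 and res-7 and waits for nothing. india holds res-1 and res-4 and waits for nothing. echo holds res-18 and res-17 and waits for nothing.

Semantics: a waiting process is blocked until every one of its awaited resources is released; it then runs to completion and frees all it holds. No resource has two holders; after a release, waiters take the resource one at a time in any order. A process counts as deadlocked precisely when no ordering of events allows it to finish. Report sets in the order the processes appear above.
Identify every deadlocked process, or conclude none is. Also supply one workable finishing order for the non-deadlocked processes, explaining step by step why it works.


Deadlocked: hotel and bravo.
Key observation: the knot is the closed ring of waits hotel -> bravo -> hotel; no other process is dragged down with it.
One completion order for the rest: foxtrot, echo, india, delta, charlie, golf.
Step-by-step check:
  run foxtrot (it waits on nothing); releases res-14
  run echo (it waits on nothing); releases res-18 and res-17
  run india (it waits on nothing); releases res-1 and res-4
  run delta (it waits on nothing); releases res-12 and res-10
  charlie: everything it awaited (res-1 and res-12) is free; runs, freeing res-13 and res-11
  run golf (it waits on nothing); releases res-15 and res-7


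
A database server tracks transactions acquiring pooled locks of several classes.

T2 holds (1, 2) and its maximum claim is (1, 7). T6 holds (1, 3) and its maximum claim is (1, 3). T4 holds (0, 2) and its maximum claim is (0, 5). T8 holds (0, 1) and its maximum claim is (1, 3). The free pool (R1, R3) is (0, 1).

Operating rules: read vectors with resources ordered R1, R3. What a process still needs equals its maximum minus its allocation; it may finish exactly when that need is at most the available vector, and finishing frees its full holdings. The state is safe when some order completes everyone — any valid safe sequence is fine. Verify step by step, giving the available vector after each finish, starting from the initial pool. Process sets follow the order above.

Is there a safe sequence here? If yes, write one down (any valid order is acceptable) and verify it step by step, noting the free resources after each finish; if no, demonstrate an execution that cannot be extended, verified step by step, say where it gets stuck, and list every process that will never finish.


SAFE — a valid safe sequence is T6, T4, T2, T8.
Key observation: no step in this order meets a requested resource exactly; the smallest headroom is 1, first reached at T4 (need (0, 3), pool (1, 4)).
Verifying each step:
  pool = (0, 1)
  T6: need (0, 0) fits (0, 1); releases (1, 3), pool now (1, 4)
  T4: need (0, 3) fits (1, 4); releases (0, 2), pool now (1, 6)
  T2: need (0, 5) fits (1, 6); releases (1, 2), pool now (2, 8)
  T8: need (1, 2) fits (2, 8); releases (0, 1), pool now (2, 9)


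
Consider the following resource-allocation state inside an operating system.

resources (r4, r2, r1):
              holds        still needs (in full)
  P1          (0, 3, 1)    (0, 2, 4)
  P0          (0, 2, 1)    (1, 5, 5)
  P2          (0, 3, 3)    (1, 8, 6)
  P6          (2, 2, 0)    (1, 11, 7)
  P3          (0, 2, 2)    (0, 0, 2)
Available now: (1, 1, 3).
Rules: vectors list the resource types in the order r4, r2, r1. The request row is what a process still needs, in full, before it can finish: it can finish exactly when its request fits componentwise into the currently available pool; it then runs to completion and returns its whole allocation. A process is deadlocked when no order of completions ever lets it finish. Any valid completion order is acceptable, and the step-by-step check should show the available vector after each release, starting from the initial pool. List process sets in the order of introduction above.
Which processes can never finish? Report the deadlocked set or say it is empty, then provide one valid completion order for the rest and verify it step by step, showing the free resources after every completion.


The deadlocked set is empty.
Key observation: P3 can run right away; the returned allocation unlocks the remaining processes in turn.
A valid finishing order for the others: P3, P1, P0, P2, P6. Step-by-step check:
  pool = (1, 1, 3)
  run P3 (needs (0, 0, 2), free (1, 1, 3)); after release of (0, 2, 2) the pool is (1, 3, 5)
  run P1 (needs (0, 2, 4), free (1, 3, 5)); after release of (0, 3, 1) the pool is (1, 6, 6)
  run P0 (needs (1, 5, 5), free (1, 6, 6)); after release of (0, 2, 1) the pool is (1, 8, 7)
  run P2 (needs (1, 8, 6), free (1, 8, 7)); after release of (0, 3, 3) the pool is (1, 11, 10)
  run P6 (needs (1, 11, 7), free (1, 11, 10)); after release of (2, 2, 0) the pool is (3, 13, 10)


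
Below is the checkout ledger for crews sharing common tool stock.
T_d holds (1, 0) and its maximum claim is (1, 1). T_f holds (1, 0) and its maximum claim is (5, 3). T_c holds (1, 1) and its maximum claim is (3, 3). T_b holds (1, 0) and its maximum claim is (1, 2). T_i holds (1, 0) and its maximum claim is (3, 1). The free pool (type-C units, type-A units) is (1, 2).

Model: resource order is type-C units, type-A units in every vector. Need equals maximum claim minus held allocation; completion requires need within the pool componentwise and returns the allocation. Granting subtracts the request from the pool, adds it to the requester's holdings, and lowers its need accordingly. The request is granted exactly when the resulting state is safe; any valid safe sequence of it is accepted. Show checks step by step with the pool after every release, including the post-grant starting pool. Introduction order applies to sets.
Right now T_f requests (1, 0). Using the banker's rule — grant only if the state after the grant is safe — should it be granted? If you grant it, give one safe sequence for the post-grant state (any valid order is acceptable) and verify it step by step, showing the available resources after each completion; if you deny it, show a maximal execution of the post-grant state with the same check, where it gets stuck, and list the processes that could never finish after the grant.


GRANT — the state after the grant stays safe, e.g. via T_d, T_b, T_c, T_i, T_f.
Key observation: even at the reduced pool (0, 2), T_d fits immediately, so safety survives the grant.
Check on the post-grant state, step by step:
  pool = (0, 2)
  T_d needs (0, 1) <= (0, 2) -> finishes; pool += (1, 0) = (1, 2)
  T_b needs (0, 2) <= (1, 2) -> finishes; pool += (1, 0) = (2, 2)
  T_c needs (2, 2) <= (2, 2) -> finishes; pool += (1, 1) = (3, 3)
  T_i needs (2, 1) <= (3, 3) -> finishes; pool += (1, 0) = (4, 3)
  T_f needs (3, 3) <= (4, 3) -> finishes; pool += (2, 0) = (6, 3)


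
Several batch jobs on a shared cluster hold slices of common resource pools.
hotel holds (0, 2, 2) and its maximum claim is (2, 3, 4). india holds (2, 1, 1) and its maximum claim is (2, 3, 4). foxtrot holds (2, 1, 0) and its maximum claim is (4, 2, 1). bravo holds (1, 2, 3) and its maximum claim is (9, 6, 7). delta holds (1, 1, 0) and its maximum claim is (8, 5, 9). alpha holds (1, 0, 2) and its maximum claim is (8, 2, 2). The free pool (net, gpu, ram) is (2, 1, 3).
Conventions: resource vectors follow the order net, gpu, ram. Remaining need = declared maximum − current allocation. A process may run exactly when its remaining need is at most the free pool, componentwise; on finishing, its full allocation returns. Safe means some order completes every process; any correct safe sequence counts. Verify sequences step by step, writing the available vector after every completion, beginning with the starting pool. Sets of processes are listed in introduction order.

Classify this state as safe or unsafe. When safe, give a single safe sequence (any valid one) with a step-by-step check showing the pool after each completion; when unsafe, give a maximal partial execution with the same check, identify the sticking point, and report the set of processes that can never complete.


UNSAFE.
Key observation: once foxtrot, hotel, india finish, the pool peaks at (6, 5, 6) — and every remaining process still needs more net than that.
Going as far as possible: foxtrot, hotel, india; after that, nothing fits. Check, step by step:
  pool = (2, 1, 3)
  run foxtrot (needs (2, 1, 1), free (2, 1, 3)); after release of (2, 1, 0) the pool is (4, 2, 3)
  run hotel (needs (2, 1, 2), free (4, 2, 3)); after release of (0, 2, 2) the pool is (4, 4, 5)
  run india (needs (0, 2, 3), free (4, 4, 5)); after release of (2, 1, 1) the pool is (6, 5, 6)
  bravo still needs (8, 4, 4) but only (6, 5, 6) is free — short on net
  delta still needs (7, 4, 9) but only (6, 5, 6) is free — short on net and ram
  alpha still needs (7, 2, 0) but only (6, 5, 6) is free — short on net
Permanently blocked: bravo, delta and alpha.


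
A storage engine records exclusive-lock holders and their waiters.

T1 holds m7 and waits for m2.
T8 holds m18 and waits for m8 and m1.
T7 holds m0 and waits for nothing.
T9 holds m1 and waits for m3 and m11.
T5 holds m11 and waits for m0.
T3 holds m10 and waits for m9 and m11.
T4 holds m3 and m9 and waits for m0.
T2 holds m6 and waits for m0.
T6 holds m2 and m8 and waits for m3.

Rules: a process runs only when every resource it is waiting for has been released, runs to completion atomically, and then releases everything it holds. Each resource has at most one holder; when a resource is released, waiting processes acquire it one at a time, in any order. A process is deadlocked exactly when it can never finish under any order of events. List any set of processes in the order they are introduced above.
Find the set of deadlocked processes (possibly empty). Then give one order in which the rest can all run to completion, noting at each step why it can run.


The deadlocked set is empty.
Key observation: no waiting chain loops back on itself — every chain ends at a process that waits on nothing, so everyone eventually runs.
The rest can finish in the order T7, T4, T2, T6, T1, T5, T3, T9, T8.
Step-by-step check:
  run T7 (it waits on nothing); releases m0
  run T4 (all its waits — m0 — are resolved); releases m3 and m9
  run T2 (all its waits — m0 — are resolved); releases m6
  run T6 (all its waits — m3 — are resolved); releases m2 and m8
  run T1 (all its waits — m2 — are resolved); releases m7
  run T5 (all its waits — m0 — are resolved); releases m11
  run T3 (all its waits — m9 and m11 — are resolved); releases m10
  run T9 (all its waits — m3 and m11 — are resolved); releases m1
  run T8 (all its waits — m8 and m1 — are resolved); releases m18


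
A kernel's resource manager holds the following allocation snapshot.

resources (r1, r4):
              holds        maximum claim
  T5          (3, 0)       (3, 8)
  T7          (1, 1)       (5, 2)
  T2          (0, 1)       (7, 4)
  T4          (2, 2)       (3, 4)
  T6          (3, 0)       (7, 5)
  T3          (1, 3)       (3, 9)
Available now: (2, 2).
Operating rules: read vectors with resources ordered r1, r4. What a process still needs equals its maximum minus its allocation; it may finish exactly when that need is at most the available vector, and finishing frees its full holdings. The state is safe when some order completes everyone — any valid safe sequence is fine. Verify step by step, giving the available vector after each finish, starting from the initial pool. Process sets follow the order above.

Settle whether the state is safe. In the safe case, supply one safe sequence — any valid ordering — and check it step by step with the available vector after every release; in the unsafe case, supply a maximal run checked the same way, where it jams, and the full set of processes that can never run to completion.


The state is SAFE; one workable sequence: T4, T7, T6, T2, T3, T5.
Key observation: reading the order forward, T4 is the first process whose need (1, 2) meets the free pool (2, 2) exactly on a resource it requests.
Verifying each step:
  pool = (2, 2)
  T4: need (1, 2) fits (2, 2); releases (2, 2), pool now (4, 4)
  T7: need (4, 1) fits (4, 4); releases (1, 1), pool now (5, 5)
  T6: need (4, 5) fits (5, 5); releases (3, 0), pool now (8, 5)
  T2: need (7, 3) fits (8, 5); releases (0, 1), pool now (8, 6)
  T3: need (2, 6) fits (8, 6); releases (1, 3), pool now (9, 9)
  T5: need (0, 8) fits (9, 9); releases (3, 0), pool now (12, 9)


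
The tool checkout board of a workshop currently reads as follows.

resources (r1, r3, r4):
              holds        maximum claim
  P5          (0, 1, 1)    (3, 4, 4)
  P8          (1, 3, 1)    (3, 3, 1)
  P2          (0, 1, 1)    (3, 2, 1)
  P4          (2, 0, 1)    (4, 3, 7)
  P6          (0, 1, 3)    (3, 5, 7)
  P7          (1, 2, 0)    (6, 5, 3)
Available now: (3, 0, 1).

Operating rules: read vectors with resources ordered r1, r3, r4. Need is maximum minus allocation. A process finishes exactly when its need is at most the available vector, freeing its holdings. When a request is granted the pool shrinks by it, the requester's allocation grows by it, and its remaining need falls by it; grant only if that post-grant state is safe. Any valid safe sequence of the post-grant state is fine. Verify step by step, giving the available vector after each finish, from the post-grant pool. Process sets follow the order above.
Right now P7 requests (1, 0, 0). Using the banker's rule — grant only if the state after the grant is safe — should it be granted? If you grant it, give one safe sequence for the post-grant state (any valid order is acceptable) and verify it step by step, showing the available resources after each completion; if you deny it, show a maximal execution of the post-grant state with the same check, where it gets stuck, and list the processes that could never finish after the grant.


GRANT: granting preserves safety; a valid post-grant sequence is P8, P2, P5, P6, P4, P7.
Key observation: even at the reduced pool (2, 0, 1), P8 fits immediately, so safety survives the grant.
Check on the post-grant state, step by step:
  pool = (2, 0, 1)
  run P8 (needs (2, 0, 0), free (2, 0, 1)); after release of (1, 3, 1) the pool is (3, 3, 2)
  run P2 (needs (3, 1, 0), free (3, 3, 2)); after release of (0, 1, 1) the pool is (3, 4, 3)
  run P5 (needs (3, 3, 3), free (3, 4, 3)); after release of (0, 1, 1) the pool is (3, 5, 4)
  run P6 (needs (3, 4, 4), free (3, 5, 4)); after release of (0, 1, 3) the pool is (3, 6, 7)
  run P4 (needs (2, 3, 6), free (3, 6, 7)); after release of (2, 0, 1) the pool is (5, 6, 8)
  run P7 (needs (4, 3, 3), free (5, 6, 8)); after release of (2, 2, 0) the pool is (7, 8, 8)


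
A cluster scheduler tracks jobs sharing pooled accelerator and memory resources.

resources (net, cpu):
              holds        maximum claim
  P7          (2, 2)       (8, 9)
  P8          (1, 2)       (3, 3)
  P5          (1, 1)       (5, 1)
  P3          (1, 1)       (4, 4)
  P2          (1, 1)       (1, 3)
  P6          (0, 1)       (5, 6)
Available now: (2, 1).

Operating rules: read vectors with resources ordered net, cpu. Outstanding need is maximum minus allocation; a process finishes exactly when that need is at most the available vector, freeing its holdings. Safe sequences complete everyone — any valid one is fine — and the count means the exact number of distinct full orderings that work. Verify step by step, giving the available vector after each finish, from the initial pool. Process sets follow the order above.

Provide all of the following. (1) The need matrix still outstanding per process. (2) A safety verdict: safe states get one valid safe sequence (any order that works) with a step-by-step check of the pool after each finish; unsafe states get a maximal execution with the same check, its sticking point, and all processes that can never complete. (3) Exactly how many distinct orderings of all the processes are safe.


(1) Need matrix, components ordered net, cpu:
  P7: (6, 7)
  P8: (2, 1)
  P5: (4, 0)
  P3: (3, 3)
  P2: (0, 2)
  P6: (5, 5)
(2) SAFE. One safe sequence: P8, P3, P2, P6, P5, P7.
Key observation: at P8 the run first touches a limit — (2, 1) against (2, 1), exact on a resource it actually requests.
Step-by-step check:
  pool = (2, 1)
  P8: need (2, 1) fits (2, 1); releases (1, 2), pool now (3, 3)
  P3: need (3, 3) fits (3, 3); releases (1, 1), pool now (4, 4)
  P2: need (0, 2) fits (4, 4); releases (1, 1), pool now (5, 5)
  P6: need (5, 5) fits (5, 5); releases (0, 1), pool now (5, 6)
  P5: need (4, 0) fits (5, 6); releases (1, 1), pool now (6, 7)
  P7: need (6, 7) fits (6, 7); releases (2, 2), pool now (8, 9)
(3) Precisely 8 of the possible complete orderings are safe sequences.


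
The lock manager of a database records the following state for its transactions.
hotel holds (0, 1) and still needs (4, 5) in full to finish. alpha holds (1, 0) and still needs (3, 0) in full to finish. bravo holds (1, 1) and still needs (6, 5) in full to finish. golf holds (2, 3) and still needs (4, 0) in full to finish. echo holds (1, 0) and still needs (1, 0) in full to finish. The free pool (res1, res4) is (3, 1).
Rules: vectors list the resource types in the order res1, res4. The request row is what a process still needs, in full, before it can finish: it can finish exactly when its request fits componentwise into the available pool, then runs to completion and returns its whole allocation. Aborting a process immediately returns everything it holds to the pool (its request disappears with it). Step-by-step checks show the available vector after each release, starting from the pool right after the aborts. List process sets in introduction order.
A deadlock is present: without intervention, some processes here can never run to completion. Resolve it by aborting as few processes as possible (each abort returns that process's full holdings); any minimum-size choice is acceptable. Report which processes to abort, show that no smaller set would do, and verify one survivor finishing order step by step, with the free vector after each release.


The answer: abort bravo.
Key observation: before aborting bravo, hotel was permanently blocked — no order could ever run it; afterwards it completes at step 4.
No smaller set exists: with zero aborts the deadlock remains.
One survivor order: alpha, echo, golf, hotel. Walking it through (post-abort pool first):
  pool = (4, 2)
  alpha: need (3, 0) fits (4, 2); releases (1, 0), pool now (5, 2)
  echo: need (1, 0) fits (5, 2); releases (1, 0), pool now (6, 2)
  golf: need (4, 0) fits (6, 2); releases (2, 3), pool now (8, 5)
  hotel: need (4, 5) fits (8, 5); releases (0, 1), pool now (8, 6)


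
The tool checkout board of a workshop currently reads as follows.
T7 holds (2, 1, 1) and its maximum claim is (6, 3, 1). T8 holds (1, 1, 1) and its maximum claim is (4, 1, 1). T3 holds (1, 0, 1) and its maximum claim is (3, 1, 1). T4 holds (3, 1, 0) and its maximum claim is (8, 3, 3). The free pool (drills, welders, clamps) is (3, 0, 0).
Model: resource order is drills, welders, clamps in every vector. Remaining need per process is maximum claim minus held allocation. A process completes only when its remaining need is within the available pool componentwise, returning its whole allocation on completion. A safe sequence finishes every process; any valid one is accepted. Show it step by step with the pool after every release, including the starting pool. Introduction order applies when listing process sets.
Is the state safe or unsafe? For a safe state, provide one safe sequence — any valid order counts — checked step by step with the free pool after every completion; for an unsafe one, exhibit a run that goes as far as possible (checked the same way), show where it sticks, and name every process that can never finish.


The state is UNSAFE.
Key observation: the wall is welders: completing T8, T3 brings the pool only to (5, 1, 2), and all the rest need more.
Going as far as possible: T8, T3; after that, nothing fits. Check, step by step:
  pool = (3, 0, 0)
  run T8 (needs (3, 0, 0), free (3, 0, 0)); after release of (1, 1, 1) the pool is (4, 1, 1)
  run T3 (needs (2, 1, 0), free (4, 1, 1)); after release of (1, 0, 1) the pool is (5, 1, 2)
  T7 still needs (4, 2, 0) but only (5, 1, 2) is free — short on welders
  T4 still needs (5, 2, 3) but only (5, 1, 2) is free — short on welders and clamps
Processes that can never finish: T7 and T4.


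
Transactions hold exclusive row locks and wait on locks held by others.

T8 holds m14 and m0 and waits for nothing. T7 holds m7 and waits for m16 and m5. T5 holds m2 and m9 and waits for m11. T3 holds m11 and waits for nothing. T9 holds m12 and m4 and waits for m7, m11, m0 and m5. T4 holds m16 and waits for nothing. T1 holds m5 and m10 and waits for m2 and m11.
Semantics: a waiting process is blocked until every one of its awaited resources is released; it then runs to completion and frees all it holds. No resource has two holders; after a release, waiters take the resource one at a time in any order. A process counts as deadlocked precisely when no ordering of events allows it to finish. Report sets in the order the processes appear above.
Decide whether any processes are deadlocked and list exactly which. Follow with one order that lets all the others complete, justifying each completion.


No process is deadlocked.
Key observation: no waiting chain loops back on itself — every chain ends at a process that waits on nothing, so everyone eventually runs.
The rest can finish in the order T3, T5, T4, T1, T8, T7, T9.
Step-by-step check:
  T3 waits on nothing -> runs at once and releases m11
  T5 waits on m11 — all released -> runs and releases m2 and m9
  T4 waits on nothing -> runs at once and releases m16
  T1 waits on m2 and m11 — all released -> runs and releases m5 and m10
  T8 waits on nothing -> runs at once and releases m14 and m0
  T7 waits on m16 and m5 — all released -> runs and releases m7
  T9 waits on m7, m11, m0 and m5 — all released -> runs and releases m12 and m4


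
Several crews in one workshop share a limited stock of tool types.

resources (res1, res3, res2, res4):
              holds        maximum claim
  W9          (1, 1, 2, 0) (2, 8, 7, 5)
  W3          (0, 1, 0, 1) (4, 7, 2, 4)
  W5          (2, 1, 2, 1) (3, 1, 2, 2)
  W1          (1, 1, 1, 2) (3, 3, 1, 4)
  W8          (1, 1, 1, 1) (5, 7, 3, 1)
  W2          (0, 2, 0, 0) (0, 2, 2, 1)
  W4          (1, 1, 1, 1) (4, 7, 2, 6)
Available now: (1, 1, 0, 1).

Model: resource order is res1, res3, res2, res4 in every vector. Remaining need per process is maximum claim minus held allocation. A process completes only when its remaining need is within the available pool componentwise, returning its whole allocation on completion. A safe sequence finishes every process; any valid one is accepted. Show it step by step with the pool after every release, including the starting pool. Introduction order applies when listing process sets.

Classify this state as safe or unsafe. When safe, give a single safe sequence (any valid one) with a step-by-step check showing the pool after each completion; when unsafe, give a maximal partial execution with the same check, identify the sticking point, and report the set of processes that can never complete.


UNSAFE — no complete ordering exists.
Key observation: the wall is res3: completing W5, W2, W1 brings the pool only to (4, 5, 3, 4), and all the rest need more.
Going as far as possible: W5, W2, W1; after that, nothing fits. Check, step by step:
  pool = (1, 1, 0, 1)
  W5 needs (1, 0, 0, 1) <= (1, 1, 0, 1) -> finishes; pool += (2, 1, 2, 1) = (3, 2, 2, 2)
  W2 needs (0, 0, 2, 1) <= (3, 2, 2, 2) -> finishes; pool += (0, 2, 0, 0) = (3, 4, 2, 2)
  W1 needs (2, 2, 0, 2) <= (3, 4, 2, 2) -> finishes; pool += (1, 1, 1, 2) = (4, 5, 3, 4)
  W9 cannot run: need (1, 7, 5, 5) vs free (4, 5, 3, 4) (insufficient res3, res2 and res4)
  W3 cannot run: need (4, 6, 2, 3) vs free (4, 5, 3, 4) (insufficient res3)
  W8 cannot run: need (4, 6, 2, 0) vs free (4, 5, 3, 4) (insufficient res3)
  W4 cannot run: need (3, 6, 1, 5) vs free (4, 5, 3, 4) (insufficient res3 and res4)
Permanently blocked: W9, W3, W8 and W4.


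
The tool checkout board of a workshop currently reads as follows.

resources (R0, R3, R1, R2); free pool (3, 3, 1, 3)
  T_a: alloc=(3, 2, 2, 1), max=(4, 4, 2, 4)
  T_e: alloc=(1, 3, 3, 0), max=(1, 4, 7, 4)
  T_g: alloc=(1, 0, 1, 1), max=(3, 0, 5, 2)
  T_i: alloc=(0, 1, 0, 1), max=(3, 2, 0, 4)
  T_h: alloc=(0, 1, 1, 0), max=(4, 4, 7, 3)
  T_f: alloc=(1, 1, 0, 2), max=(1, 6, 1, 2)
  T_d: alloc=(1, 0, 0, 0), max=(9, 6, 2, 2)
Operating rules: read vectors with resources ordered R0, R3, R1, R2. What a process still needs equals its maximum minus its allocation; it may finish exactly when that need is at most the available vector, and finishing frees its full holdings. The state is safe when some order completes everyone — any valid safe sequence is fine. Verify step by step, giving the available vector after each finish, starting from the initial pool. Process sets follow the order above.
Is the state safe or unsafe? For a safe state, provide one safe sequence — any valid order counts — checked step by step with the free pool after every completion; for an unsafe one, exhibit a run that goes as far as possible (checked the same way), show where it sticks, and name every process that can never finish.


The state is UNSAFE.
Key observation: after T_a, T_i, T_f the pool peaks at (7, 7, 3, 7), and each blocked process is short somewhere: T_e on R1; T_g on R1; T_h on R1; T_d on R0.
The run T_a, T_i, T_f cannot be extended any further. Step-by-step check:
  pool = (3, 3, 1, 3)
  T_a: need (1, 2, 0, 3) fits (3, 3, 1, 3); releases (3, 2, 2, 1), pool now (6, 5, 3, 4)
  T_i: need (3, 1, 0, 3) fits (6, 5, 3, 4); releases (0, 1, 0, 1), pool now (6, 6, 3, 5)
  T_f: need (0, 5, 1, 0) fits (6, 6, 3, 5); releases (1, 1, 0, 2), pool now (7, 7, 3, 7)
  T_e cannot run: need (0, 1, 4, 4) vs free (7, 7, 3, 7) (insufficient R1)
  T_g cannot run: need (2, 0, 4, 1) vs free (7, 7, 3, 7) (insufficient R1)
  T_h cannot run: need (4, 3, 6, 3) vs free (7, 7, 3, 7) (insufficient R1)
  T_d cannot run: need (8, 6, 2, 2) vs free (7, 7, 3, 7) (insufficient R0)
Never able to finish: T_e, T_g, T_h and T_d.


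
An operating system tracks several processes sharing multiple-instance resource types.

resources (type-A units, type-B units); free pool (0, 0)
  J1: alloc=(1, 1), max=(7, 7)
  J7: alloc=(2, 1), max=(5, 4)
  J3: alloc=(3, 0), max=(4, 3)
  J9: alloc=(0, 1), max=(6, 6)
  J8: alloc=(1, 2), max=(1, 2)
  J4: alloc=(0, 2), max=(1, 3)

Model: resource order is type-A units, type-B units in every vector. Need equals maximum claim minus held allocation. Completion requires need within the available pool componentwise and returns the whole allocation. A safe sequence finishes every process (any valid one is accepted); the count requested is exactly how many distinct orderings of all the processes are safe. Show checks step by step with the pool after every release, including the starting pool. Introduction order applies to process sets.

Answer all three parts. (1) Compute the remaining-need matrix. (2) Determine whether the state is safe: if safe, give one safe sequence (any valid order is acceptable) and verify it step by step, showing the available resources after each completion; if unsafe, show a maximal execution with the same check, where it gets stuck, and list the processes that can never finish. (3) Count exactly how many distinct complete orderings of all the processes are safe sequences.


(1) Outstanding need per process (order type-A units, type-B units):
  J1: (6, 6)
  J7: (3, 3)
  J3: (1, 3)
  J9: (6, 5)
  J8: (0, 0)
  J4: (1, 1)
(2) SAFE, for example via the order J8, J4, J3, J7, J9, J1.
Key observation: J4 is the earliest step where a requested resource binds exactly: need (1, 1), pool (1, 2) at its turn.
Verifying each step:
  pool = (0, 0)
  J8 needs (0, 0) <= (0, 0) -> finishes; pool += (1, 2) = (1, 2)
  J4 needs (1, 1) <= (1, 2) -> finishes; pool += (0, 2) = (1, 4)
  J3 needs (1, 3) <= (1, 4) -> finishes; pool += (3, 0) = (4, 4)
  J7 needs (3, 3) <= (4, 4) -> finishes; pool += (2, 1) = (6, 5)
  J9 needs (6, 5) <= (6, 5) -> finishes; pool += (0, 1) = (6, 6)
  J1 needs (6, 6) <= (6, 6) -> finishes; pool += (1, 1) = (7, 7)
(3) Exactly 1 of the possible complete orderings is a safe sequence.


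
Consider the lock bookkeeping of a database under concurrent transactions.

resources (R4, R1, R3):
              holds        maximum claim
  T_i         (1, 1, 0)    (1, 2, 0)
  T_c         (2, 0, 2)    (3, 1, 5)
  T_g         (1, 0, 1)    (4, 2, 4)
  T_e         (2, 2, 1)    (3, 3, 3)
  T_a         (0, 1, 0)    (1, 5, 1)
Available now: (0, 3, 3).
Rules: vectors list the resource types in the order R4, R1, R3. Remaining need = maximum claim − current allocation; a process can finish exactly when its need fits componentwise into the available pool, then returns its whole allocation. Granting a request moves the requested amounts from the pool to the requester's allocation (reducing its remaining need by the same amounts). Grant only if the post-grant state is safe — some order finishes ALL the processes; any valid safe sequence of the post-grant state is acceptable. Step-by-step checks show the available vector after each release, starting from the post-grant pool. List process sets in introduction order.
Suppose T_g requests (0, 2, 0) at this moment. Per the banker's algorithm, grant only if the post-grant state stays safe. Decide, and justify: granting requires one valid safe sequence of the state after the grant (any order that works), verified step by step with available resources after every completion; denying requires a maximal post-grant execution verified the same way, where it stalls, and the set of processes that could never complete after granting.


GRANT — the state after the grant stays safe, e.g. via T_i, T_e, T_a, T_g, T_c.
Key observation: granting shrinks the pool to (0, 1, 3), yet T_i still fits and the chain goes through.
Step-by-step check of the post-grant state:
  pool = (0, 1, 3)
  T_i: need (0, 1, 0) fits (0, 1, 3); releases (1, 1, 0), pool now (1, 2, 3)
  T_e: need (1, 1, 2) fits (1, 2, 3); releases (2, 2, 1), pool now (3, 4, 4)
  T_a: need (1, 4, 1) fits (3, 4, 4); releases (0, 1, 0), pool now (3, 5, 4)
  T_g: need (3, 0, 3) fits (3, 5, 4); releases (1, 2, 1), pool now (4, 7, 5)
  T_c: need (1, 1, 3) fits (4, 7, 5); releases (2, 0, 2), pool now (6, 7, 7)


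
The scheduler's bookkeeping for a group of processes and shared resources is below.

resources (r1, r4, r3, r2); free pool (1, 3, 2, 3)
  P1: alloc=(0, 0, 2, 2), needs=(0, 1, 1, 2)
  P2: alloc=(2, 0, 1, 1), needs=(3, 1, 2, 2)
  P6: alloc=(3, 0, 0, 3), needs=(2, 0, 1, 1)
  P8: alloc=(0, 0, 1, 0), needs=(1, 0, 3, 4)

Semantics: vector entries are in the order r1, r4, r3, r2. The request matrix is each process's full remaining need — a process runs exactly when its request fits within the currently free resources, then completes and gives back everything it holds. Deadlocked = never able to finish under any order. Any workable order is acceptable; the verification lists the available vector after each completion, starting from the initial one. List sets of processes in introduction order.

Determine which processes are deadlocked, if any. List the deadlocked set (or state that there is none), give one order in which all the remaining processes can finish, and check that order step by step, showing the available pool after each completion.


Deadlocked: P2 and P6.
Key observation: once P1, P8 finish, the pool peaks at (1, 3, 5, 5) — and every remaining process still needs more r1 than that.
A valid finishing order for the others: P1, P8. Check, step by step:
  pool = (1, 3, 2, 3)
  P1 needs (0, 1, 1, 2) <= (1, 3, 2, 3) -> finishes; pool += (0, 0, 2, 2) = (1, 3, 4, 5)
  P8 needs (1, 0, 3, 4) <= (1, 3, 4, 5) -> finishes; pool += (0, 0, 1, 0) = (1, 3, 5, 5)
The blocked processes can never fit:
  P2 cannot run: need (3, 1, 2, 2) vs free (1, 3, 5, 5) (insufficient r1)
  P6 cannot run: need (2, 0, 1, 1) vs free (1, 3, 5, 5) (insufficient r1)


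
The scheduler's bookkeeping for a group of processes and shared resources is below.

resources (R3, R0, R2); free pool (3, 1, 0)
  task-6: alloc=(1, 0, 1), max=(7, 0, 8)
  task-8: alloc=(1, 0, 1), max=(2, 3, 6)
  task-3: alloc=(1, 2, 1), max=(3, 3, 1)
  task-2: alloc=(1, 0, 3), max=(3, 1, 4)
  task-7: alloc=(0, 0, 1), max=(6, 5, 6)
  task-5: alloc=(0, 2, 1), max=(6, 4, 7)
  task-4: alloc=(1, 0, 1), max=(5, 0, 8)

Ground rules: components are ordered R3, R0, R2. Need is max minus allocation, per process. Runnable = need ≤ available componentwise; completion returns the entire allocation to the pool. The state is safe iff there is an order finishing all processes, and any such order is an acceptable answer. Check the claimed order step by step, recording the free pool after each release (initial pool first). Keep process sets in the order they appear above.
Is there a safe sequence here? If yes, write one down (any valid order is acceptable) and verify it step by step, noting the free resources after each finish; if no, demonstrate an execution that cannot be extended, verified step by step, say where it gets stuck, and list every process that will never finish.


The state is UNSAFE.
Key observation: once task-3, task-2 finish, the pool peaks at (5, 3, 4) — and every remaining process still needs more R2 than that.
A maximal execution: task-3, task-2 — then nothing else fits. Verifying each step:
  pool = (3, 1, 0)
  run task-3 (needs (2, 1, 0), free (3, 1, 0)); after release of (1, 2, 1) the pool is (4, 3, 1)
  run task-2 (needs (2, 1, 1), free (4, 3, 1)); after release of (1, 0, 3) the pool is (5, 3, 4)
  task-6 still needs (6, 0, 7) but only (5, 3, 4) is free — short on R3 and R2
  task-8 still needs (1, 3, 5) but only (5, 3, 4) is free — short on R2
  task-7 still needs (6, 5, 5) but only (5, 3, 4) is free — short on R3, R0 and R2
  task-5 still needs (6, 2, 6) but only (5, 3, 4) is free — short on R3 and R2
  task-4 still needs (4, 0, 7) but only (5, 3, 4) is free — short on R2
Processes that can never finish: task-6, task-8, task-7, task-5 and task-4.


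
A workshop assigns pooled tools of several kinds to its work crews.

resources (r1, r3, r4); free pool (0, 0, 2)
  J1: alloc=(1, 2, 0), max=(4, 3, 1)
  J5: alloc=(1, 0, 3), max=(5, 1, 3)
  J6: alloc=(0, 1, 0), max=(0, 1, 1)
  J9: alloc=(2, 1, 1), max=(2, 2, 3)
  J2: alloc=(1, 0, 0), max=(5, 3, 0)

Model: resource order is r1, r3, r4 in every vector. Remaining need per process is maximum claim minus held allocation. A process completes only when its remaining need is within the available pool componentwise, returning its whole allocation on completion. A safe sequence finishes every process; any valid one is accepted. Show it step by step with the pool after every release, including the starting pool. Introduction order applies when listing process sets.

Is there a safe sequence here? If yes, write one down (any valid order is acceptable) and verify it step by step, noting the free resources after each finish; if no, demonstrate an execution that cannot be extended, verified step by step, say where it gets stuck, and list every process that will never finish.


UNSAFE — no complete ordering exists.
Key observation: r1 is the bottleneck — with J6, J9 done the pool holds (2, 2, 3), short of every remaining need.
A maximal execution: J6, J9 — then nothing else fits. Step-by-step check:
  pool = (0, 0, 2)
  run J6 (needs (0, 0, 1), free (0, 0, 2)); after release of (0, 1, 0) the pool is (0, 1, 2)
  run J9 (needs (0, 1, 2), free (0, 1, 2)); after release of (2, 1, 1) the pool is (2, 2, 3)
  blocked: J1 wants (3, 1, 1), pool (2, 2, 3) — not enough r1
  blocked: J5 wants (4, 1, 0), pool (2, 2, 3) — not enough r1
  blocked: J2 wants (4, 3, 0), pool (2, 2, 3) — not enough r1 and r3
Permanently blocked: J1, J5 and J2.


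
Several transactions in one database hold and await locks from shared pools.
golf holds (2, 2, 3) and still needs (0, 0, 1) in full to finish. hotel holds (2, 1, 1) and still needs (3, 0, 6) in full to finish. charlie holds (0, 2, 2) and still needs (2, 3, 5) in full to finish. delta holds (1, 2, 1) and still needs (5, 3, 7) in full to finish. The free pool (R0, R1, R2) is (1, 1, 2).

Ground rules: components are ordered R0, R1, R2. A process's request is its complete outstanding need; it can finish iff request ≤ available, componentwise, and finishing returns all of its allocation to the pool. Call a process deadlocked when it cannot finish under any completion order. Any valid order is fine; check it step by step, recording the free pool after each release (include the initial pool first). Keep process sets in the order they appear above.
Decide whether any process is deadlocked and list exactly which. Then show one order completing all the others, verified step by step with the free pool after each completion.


Nothing here is deadlocked.
Key observation: golf can run right away; the returned allocation unlocks the remaining processes in turn.
A valid finishing order for the others: golf, charlie, hotel, delta. Walking it through:
  pool = (1, 1, 2)
  golf: need (0, 0, 1) fits (1, 1, 2); releases (2, 2, 3), pool now (3, 3, 5)
  charlie: need (2, 3, 5) fits (3, 3, 5); releases (0, 2, 2), pool now (3, 5, 7)
  hotel: need (3, 0, 6) fits (3, 5, 7); releases (2, 1, 1), pool now (5, 6, 8)
  delta: need (5, 3, 7) fits (5, 6, 8); releases (1, 2, 1), pool now (6, 8, 9)


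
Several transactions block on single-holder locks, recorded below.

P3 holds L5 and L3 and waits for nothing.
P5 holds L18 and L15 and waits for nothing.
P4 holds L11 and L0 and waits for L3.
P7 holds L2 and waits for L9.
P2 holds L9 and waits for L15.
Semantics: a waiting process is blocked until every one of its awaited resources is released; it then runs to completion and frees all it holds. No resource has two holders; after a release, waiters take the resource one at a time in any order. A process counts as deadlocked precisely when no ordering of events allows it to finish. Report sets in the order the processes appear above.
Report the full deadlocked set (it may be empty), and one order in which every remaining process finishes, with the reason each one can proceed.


The deadlocked set is empty.
Key observation: all waits point, directly or indirectly, at processes that can finish, so nothing is permanently blocked.
One completion order for the rest: P5, P3, P2, P4, P7.
Walking it through:
  run P5 (it waits on nothing); releases L18 and L15
  run P3 (it waits on nothing); releases L5 and L3
  P2: everything it awaited (L15) is free; runs, freeing L9
  P4: everything it awaited (L3) is free; runs, freeing L11 and L0
  P7: everything it awaited (L9) is free; runs, freeing L2
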